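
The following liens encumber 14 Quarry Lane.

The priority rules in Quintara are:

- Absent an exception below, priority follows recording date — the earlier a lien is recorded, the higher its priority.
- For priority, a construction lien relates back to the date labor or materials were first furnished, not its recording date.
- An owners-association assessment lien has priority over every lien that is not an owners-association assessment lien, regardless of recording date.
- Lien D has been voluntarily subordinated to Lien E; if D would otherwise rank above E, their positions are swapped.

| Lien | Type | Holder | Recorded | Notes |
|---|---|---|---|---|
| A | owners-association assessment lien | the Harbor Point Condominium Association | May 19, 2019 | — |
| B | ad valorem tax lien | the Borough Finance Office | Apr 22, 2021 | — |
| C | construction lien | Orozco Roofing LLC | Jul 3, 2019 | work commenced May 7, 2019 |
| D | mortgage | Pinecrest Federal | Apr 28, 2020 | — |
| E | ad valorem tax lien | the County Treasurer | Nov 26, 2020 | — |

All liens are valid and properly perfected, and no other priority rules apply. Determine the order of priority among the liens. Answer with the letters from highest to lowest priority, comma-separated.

Effective dates after the stated exceptions: C is treated as recorded May 7, 2019, the work-commencement date.
As an owners-association assessment lien, A is senior to every other lien.
Among the remaining liens, by effective date: C (May 7, 2019), D (Apr 28, 2020), E (Nov 26, 2020), B (Apr 22, 2021).
The subordination applies — D was senior to E — so D and E swap.

A, C, E, D, B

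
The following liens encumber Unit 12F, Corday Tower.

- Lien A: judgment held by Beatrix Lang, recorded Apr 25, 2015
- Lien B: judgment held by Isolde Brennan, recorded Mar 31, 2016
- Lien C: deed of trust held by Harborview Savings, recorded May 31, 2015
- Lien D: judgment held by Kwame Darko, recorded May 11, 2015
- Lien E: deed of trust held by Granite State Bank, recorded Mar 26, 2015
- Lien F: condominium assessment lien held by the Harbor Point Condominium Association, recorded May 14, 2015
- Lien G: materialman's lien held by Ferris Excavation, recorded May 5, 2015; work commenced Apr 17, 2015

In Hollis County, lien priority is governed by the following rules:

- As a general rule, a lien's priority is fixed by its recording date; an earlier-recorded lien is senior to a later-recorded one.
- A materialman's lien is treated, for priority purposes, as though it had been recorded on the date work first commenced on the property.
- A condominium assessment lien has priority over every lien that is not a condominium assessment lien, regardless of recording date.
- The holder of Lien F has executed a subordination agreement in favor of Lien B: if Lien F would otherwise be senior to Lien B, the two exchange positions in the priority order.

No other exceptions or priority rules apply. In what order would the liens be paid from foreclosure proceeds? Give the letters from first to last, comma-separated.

B, E, G, A, D, C, F

Effective dates: G relates back to Apr 17, 2015 (work commenced).
F is a condominium assessment lien and takes priority over every other lien.
Among the remaining liens, by effective date: E (Mar 26, 2015), G (Apr 17, 2015), A (Apr 25, 2015), D (May 11, 2015), C (May 31, 2015), B (Mar 31, 2016).
F is senior to B before the subordination, so the two trade places.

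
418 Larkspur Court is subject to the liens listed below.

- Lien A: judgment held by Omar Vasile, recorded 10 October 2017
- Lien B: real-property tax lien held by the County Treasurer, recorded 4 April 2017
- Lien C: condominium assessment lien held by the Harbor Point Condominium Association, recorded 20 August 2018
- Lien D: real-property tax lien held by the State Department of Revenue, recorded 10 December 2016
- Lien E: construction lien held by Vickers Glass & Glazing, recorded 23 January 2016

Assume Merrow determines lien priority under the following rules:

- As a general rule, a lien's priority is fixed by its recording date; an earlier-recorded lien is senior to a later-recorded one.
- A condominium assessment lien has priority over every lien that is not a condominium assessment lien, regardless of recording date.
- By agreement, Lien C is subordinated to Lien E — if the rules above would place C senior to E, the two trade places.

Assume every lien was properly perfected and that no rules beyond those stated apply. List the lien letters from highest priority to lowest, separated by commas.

E, C, D, B, A

C, as a condominium assessment lien, has superpriority and ranks first.
Remaining liens by effective date: E (23 January 2016), D (10 December 2016), B (4 April 2017), A (10 October 2017).
The subordination applies — C was senior to E — so C and E swap.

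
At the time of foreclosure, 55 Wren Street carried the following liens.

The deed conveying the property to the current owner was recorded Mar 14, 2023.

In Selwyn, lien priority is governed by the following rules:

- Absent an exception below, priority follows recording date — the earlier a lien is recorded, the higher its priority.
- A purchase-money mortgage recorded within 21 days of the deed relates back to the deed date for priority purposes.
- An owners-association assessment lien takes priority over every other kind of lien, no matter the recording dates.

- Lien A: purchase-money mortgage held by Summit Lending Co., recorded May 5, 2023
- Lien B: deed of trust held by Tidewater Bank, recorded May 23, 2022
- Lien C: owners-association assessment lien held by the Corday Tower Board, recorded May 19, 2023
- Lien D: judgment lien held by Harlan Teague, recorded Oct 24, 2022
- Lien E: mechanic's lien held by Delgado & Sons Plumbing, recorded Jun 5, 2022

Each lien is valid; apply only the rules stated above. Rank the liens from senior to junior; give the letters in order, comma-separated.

Adjusting effective dates: A was recorded 52 days after the deed, outside the 21-day window, so it keeps its recording date.
C is an owners-association assessment lien, so it outranks all other liens regardless of date.
The other liens, earliest effective date first: B (May 23, 2022), E (Jun 5, 2022), D (Oct 24, 2022), A (May 5, 2023).

C, B, E, D, A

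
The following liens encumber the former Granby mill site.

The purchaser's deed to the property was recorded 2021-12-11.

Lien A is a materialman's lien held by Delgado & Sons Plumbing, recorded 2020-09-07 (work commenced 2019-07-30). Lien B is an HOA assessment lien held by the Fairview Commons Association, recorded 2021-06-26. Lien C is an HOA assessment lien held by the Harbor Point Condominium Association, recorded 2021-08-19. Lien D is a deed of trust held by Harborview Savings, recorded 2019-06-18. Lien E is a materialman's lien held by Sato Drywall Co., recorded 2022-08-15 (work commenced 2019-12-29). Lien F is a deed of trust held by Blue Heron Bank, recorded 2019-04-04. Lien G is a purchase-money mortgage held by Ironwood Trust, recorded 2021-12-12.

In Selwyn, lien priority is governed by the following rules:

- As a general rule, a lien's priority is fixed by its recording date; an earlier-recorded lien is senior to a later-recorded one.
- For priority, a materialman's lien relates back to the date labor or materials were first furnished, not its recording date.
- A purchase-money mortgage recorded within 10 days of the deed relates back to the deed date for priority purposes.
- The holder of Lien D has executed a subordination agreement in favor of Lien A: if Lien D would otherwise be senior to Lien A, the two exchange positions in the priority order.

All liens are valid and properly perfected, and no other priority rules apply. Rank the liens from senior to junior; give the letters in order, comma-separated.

Effective dates: A's effective date is 2019-07-30, when work began; E relates back to 2019-12-29 (work commenced); G's effective date is the deed date, 2021-12-11.
Sorted by effective date: F (2019-04-04), D (2019-06-18), A (2019-07-30), E (2019-12-29), B (2021-06-26), C (2021-08-19), G (2021-12-11).
D would otherwise be senior to A, so under the subordination agreement D and A exchange positions.

F, A, D, E, B, C, G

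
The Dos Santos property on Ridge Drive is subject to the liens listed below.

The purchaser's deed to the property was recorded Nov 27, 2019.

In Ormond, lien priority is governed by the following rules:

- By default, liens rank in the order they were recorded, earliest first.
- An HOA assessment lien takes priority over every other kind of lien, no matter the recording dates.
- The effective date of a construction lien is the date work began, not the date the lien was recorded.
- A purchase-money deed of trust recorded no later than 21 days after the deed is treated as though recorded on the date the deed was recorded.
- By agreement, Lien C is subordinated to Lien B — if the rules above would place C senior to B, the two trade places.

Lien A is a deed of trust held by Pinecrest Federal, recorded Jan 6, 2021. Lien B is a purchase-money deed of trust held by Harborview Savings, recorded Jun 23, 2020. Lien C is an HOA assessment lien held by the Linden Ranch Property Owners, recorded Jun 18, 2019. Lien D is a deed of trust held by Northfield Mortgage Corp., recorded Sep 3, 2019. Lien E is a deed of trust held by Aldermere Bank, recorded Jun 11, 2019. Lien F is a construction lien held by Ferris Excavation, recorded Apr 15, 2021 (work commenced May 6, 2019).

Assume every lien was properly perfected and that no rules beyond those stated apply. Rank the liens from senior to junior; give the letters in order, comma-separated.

B, F, E, D, C, A

Effective dates after the stated exceptions: B missed the 21-day window (209 days after the deed), so its recording date stands; F relates back to May 6, 2019 (work commenced).
C, as an HOA assessment lien, has superpriority and ranks first.
The other liens, earliest effective date first: F (May 6, 2019), E (Jun 11, 2019), D (Sep 3, 2019), B (Jun 23, 2020), A (Jan 6, 2021).
The subordination applies — C was senior to B — so C and B swap.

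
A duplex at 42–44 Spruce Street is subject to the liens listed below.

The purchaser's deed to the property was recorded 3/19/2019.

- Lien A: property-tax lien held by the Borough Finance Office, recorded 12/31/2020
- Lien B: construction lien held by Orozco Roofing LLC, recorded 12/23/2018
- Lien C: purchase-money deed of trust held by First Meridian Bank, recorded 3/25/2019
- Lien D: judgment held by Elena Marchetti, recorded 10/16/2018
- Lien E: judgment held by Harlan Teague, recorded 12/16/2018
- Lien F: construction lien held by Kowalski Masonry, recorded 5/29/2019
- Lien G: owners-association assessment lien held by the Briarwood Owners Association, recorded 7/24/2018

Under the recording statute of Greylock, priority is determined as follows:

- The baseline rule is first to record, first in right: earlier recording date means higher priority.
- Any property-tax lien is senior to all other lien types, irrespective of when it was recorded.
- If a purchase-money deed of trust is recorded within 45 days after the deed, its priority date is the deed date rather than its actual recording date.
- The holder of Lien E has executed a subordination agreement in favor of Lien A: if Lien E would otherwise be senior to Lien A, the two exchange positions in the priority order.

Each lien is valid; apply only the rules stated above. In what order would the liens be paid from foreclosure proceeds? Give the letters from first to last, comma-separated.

First, effective dates: C's effective date is the deed date, 3/19/2019.
As a property-tax lien, A is senior to every other lien.
The other liens, earliest effective date first: G (7/24/2018), D (10/16/2018), E (12/16/2018), B (12/23/2018), C (3/19/2019), F (5/29/2019).
E is already junior to A, so the subordination agreement changes nothing.

A, G, D, E, B, C, F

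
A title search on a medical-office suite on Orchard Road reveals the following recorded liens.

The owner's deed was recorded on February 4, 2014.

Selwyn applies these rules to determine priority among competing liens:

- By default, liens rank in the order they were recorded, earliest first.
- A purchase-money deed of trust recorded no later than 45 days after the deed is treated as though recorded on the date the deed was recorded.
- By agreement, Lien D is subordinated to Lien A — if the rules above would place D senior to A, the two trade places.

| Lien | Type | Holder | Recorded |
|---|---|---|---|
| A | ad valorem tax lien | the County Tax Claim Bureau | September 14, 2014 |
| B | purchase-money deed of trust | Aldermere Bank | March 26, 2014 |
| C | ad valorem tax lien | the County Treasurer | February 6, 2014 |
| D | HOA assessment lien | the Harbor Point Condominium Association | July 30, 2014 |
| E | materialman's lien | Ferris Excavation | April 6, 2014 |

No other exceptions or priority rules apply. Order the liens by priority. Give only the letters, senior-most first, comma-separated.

Effective dates: B was recorded 50 days after the deed, outside the 45-day window, so it keeps its recording date.
By effective date: C (February 6, 2014), B (March 26, 2014), E (April 6, 2014), D (July 30, 2014), A (September 14, 2014).
D is senior to A before the subordination, so the two trade places.

C, B, E, A, D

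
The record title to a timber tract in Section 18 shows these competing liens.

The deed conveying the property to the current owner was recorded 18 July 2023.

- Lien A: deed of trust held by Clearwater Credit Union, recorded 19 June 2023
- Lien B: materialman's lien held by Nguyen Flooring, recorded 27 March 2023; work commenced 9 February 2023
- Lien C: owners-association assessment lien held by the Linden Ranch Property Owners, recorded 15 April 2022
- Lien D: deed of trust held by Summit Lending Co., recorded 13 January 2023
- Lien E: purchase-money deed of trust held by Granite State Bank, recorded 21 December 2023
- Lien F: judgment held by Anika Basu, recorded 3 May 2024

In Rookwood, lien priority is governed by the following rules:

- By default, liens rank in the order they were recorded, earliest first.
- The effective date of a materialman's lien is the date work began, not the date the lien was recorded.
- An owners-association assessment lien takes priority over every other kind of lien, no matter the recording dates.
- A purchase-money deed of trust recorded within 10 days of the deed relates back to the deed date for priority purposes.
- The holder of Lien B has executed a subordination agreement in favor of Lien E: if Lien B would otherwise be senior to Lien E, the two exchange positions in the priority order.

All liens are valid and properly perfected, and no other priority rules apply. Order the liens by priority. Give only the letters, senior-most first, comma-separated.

C, D, E, A, B, F

Adjusting effective dates: B is treated as recorded 9 February 2023, the work-commencement date; E missed the 10-day window (156 days after the deed), so its recording date stands.
C is an owners-association assessment lien and takes priority over every other lien.
The other liens, earliest effective date first: D (13 January 2023), B (9 February 2023), A (19 June 2023), E (21 December 2023), F (3 May 2024).
The subordination applies — B was senior to E — so B and E swap.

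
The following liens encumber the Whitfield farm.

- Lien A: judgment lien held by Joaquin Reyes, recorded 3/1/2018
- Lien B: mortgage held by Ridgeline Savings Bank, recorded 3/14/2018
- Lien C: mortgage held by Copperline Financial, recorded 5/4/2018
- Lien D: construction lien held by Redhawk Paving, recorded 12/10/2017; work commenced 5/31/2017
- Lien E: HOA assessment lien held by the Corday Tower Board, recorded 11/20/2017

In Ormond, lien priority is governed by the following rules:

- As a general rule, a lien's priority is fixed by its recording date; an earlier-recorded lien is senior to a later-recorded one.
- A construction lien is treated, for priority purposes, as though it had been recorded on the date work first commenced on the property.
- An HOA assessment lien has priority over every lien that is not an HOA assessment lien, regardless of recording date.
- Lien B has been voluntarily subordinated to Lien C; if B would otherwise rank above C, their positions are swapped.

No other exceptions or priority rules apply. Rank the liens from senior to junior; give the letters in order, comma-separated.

Effective dates: D's effective date is 5/31/2017, when work began.
As an HOA assessment lien, E is senior to every other lien.
Ordering the rest by effective date: D (5/31/2017), A (3/1/2018), B (3/14/2018), C (5/4/2018).
The subordination applies — B was senior to C — so B and C swap.

E, D, A, C, B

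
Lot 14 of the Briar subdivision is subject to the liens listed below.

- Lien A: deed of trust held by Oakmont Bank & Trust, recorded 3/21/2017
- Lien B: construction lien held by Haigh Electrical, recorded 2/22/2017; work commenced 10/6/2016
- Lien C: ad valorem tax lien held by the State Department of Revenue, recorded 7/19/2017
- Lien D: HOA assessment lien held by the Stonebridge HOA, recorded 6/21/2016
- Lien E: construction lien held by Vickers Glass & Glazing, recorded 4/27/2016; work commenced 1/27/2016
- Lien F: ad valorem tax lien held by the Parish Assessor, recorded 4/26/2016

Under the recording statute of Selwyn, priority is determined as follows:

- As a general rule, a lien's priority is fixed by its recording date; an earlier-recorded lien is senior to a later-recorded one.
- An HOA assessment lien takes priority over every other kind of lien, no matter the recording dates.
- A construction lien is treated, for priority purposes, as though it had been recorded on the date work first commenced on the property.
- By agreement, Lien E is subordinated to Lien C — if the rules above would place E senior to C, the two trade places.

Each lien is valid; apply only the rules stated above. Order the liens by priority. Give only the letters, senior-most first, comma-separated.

D, C, F, B, A, E

First, effective dates: B relates back to 10/6/2016 (work commenced); E's effective date is 1/27/2016, when work began.
D, as an HOA assessment lien, has superpriority and ranks first.
Ordering the rest by effective date: E (1/27/2016), F (4/26/2016), B (10/6/2016), A (3/21/2017), C (7/19/2017).
Because E would otherwise rank above C, the subordination swaps them.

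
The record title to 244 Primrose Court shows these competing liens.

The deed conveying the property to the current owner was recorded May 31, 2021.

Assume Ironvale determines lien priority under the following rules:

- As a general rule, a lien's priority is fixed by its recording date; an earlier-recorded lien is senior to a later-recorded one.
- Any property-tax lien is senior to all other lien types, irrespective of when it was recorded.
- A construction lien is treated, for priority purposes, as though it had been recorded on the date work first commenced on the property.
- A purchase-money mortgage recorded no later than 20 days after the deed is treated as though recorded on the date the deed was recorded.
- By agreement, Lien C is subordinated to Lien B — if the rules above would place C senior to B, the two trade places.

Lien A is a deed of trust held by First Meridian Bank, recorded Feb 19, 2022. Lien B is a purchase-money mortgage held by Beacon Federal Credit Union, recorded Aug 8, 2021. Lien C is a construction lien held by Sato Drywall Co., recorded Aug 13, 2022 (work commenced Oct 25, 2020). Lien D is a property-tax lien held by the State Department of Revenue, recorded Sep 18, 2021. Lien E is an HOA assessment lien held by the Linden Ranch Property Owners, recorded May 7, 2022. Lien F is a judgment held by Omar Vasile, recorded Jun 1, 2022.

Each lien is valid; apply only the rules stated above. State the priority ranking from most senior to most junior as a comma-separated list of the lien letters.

Effective dates: B was recorded 69 days after the deed — beyond 20 days — so no relation-back applies; C's effective date is Oct 25, 2020, when work began.
D is a property-tax lien, so it outranks all other liens regardless of date.
The other liens, earliest effective date first: C (Oct 25, 2020), B (Aug 8, 2021), A (Feb 19, 2022), E (May 7, 2022), F (Jun 1, 2022).
The subordination applies — C was senior to B — so C and B swap.

D, B, C, A, E, F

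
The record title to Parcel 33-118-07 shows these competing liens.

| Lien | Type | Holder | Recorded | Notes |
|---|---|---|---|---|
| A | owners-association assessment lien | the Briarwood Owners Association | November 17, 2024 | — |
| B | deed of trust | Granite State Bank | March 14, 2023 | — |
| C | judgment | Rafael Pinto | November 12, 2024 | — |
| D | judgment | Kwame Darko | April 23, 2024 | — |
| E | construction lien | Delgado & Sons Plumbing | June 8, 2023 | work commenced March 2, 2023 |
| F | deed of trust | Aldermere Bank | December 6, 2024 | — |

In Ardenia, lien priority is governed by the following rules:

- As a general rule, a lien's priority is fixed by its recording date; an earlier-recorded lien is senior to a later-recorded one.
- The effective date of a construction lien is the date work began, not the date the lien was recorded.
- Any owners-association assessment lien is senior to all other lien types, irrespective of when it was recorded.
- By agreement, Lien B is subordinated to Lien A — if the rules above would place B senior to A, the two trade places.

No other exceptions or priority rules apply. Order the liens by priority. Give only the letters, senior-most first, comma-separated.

Effective dates: E is treated as recorded March 2, 2023, the work-commencement date.
A is an owners-association assessment lien and takes priority over every other lien.
The other liens, earliest effective date first: E (March 2, 2023), B (March 14, 2023), D (April 23, 2024), C (November 12, 2024), F (December 6, 2024).
B already ranks below A; the subordination has no effect.

A, E, B, D, C, F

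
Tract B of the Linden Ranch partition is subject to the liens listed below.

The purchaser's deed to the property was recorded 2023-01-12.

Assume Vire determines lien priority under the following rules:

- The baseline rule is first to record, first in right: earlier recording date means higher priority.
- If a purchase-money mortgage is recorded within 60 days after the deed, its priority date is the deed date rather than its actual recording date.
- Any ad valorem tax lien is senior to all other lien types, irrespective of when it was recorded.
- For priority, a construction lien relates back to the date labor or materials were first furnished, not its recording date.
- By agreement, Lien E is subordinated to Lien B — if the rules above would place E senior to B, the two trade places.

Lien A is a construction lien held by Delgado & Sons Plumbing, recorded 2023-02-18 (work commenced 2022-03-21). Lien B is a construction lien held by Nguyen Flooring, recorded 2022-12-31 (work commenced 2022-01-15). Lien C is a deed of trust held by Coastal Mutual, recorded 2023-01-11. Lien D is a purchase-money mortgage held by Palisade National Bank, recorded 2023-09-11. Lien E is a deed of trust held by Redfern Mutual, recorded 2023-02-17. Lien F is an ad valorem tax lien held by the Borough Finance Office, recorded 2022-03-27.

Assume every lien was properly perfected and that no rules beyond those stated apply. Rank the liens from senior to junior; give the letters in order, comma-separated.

Adjusting effective dates: A is treated as recorded 2022-03-21, the work-commencement date; B relates back to 2022-01-15 (work commenced); D missed the 60-day window (242 days after the deed), so its recording date stands.
F is an ad valorem tax lien and takes priority over every other lien.
Among the remaining liens, by effective date: B (2022-01-15), A (2022-03-21), C (2023-01-11), E (2023-02-17), D (2023-09-11).
E is already junior to B, so the subordination agreement changes nothing.

F, B, A, C, E, D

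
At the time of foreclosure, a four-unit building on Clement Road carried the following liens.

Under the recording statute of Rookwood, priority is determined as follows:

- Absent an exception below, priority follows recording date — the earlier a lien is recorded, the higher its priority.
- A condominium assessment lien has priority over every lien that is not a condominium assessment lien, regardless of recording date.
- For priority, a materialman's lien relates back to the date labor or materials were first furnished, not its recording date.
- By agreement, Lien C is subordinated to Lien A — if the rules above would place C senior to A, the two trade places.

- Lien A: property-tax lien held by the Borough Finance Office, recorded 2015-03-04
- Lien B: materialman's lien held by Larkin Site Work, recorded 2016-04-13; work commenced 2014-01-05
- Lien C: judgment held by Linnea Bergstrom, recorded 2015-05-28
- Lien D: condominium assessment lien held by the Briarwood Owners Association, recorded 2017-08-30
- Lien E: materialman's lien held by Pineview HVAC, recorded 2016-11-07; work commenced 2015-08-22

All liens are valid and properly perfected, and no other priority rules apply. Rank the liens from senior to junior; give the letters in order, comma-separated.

D, B, A, C, E

Effective dates: B's effective date is 2014-01-05, when work began; E's effective date is 2015-08-22, when work began.
D, as a condominium assessment lien, has superpriority and ranks first.
Among the remaining liens, by effective date: B (2014-01-05), A (2015-03-04), C (2015-05-28), E (2015-08-22).
C already ranks below A; the subordination has no effect.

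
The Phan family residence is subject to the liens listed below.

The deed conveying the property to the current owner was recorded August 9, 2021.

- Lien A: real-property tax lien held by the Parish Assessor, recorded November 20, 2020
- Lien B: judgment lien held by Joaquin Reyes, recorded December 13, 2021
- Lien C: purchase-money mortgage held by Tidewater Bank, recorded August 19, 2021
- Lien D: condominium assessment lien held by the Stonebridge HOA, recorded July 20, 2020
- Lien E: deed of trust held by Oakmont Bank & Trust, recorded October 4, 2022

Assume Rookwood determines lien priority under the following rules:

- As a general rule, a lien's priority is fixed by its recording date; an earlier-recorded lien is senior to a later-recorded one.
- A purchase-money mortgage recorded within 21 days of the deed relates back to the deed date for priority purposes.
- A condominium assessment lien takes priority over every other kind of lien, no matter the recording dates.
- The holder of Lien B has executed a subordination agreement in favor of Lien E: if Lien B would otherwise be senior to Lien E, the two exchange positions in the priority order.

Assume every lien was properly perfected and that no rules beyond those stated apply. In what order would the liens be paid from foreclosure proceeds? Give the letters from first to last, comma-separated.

Effective dates after the stated exceptions: C was recorded within the 21-day window, so its effective date is the deed date August 9, 2021.
D is a condominium assessment lien and takes priority over every other lien.
Among the remaining liens, by effective date: A (November 20, 2020), C (August 9, 2021), B (December 13, 2021), E (October 4, 2022).
B would otherwise be senior to E, so under the subordination agreement B and E exchange positions.

D, A, C, E, B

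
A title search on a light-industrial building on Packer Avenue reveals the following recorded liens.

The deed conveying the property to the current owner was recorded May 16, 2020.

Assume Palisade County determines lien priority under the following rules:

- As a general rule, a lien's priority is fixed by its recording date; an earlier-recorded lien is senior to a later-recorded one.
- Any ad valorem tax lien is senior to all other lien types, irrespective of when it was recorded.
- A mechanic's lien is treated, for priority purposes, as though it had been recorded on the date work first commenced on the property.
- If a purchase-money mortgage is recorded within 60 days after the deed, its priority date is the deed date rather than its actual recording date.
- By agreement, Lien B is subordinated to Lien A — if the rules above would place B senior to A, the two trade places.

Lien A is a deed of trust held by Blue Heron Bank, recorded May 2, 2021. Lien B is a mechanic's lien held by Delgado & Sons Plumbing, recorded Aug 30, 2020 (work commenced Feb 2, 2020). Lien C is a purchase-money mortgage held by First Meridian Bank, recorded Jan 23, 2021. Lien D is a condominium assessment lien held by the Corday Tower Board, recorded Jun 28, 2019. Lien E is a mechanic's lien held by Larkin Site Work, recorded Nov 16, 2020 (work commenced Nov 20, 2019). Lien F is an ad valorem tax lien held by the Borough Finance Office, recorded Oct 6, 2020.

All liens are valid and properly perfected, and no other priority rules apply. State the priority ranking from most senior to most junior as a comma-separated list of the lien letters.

Effective dates after the stated exceptions: B's effective date is Feb 2, 2020, when work began; C was recorded 252 days after the deed, outside the 60-day window, so it keeps its recording date; E is treated as recorded Nov 20, 2019, the work-commencement date.
F is an ad valorem tax lien and takes priority over every other lien.
Among the remaining liens, by effective date: D (Jun 28, 2019), E (Nov 20, 2019), B (Feb 2, 2020), C (Jan 23, 2021), A (May 2, 2021).
Because B would otherwise rank above A, the subordination swaps them.

F, D, E, A, C, B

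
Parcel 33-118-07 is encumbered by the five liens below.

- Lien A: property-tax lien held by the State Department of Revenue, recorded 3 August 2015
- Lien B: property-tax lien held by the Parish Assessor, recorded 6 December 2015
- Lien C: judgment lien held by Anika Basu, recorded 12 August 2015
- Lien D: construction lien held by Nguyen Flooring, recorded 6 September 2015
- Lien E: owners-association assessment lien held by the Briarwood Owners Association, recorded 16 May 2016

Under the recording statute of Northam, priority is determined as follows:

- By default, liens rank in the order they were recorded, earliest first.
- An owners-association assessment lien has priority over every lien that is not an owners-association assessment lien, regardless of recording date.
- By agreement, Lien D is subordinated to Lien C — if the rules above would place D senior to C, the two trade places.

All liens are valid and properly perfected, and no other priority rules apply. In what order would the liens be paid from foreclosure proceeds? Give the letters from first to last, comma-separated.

E, as an owners-association assessment lien, has superpriority and ranks first.
Ordering the rest by effective date: A (3 August 2015), C (12 August 2015), D (6 September 2015), B (6 December 2015).
Since D is not senior to C, the subordination leaves the order unchanged.

E, A, C, D, B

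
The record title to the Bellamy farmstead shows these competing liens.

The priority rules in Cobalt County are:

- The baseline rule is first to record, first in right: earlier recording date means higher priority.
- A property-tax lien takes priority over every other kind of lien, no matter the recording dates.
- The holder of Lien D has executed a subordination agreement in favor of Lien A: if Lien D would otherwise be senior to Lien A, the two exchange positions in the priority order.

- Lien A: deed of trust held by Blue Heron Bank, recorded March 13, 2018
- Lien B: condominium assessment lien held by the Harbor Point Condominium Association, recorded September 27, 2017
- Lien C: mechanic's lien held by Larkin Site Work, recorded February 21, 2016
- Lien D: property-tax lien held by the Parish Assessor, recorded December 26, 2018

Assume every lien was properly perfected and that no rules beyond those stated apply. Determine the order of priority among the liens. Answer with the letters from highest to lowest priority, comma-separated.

D is a property-tax lien, so it outranks all other liens regardless of date.
Ordering the rest by effective date: C (February 21, 2016), B (September 27, 2017), A (March 13, 2018).
The subordination applies — D was senior to A — so D and A swap.

A, C, B, D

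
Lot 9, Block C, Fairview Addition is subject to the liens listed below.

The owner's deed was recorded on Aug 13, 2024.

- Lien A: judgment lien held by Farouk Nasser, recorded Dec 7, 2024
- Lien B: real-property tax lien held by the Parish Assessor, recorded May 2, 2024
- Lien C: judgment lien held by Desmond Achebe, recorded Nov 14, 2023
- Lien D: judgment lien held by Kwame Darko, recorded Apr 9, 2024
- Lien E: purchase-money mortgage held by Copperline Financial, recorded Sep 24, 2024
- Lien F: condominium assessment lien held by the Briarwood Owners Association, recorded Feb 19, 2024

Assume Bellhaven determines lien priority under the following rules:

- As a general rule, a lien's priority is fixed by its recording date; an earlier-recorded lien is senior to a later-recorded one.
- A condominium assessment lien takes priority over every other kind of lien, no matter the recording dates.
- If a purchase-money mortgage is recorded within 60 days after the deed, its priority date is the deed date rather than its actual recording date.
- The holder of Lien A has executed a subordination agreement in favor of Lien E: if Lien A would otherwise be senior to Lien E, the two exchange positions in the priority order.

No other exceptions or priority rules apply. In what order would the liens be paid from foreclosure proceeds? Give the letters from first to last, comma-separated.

Adjusting effective dates: E was recorded within the 60-day window, so its effective date is the deed date Aug 13, 2024.
F is a condominium assessment lien and takes priority over every other lien.
The other liens, earliest effective date first: C (Nov 14, 2023), D (Apr 9, 2024), B (May 2, 2024), E (Aug 13, 2024), A (Dec 7, 2024).
A is already junior to E, so the subordination agreement changes nothing.

F, C, D, B, E, A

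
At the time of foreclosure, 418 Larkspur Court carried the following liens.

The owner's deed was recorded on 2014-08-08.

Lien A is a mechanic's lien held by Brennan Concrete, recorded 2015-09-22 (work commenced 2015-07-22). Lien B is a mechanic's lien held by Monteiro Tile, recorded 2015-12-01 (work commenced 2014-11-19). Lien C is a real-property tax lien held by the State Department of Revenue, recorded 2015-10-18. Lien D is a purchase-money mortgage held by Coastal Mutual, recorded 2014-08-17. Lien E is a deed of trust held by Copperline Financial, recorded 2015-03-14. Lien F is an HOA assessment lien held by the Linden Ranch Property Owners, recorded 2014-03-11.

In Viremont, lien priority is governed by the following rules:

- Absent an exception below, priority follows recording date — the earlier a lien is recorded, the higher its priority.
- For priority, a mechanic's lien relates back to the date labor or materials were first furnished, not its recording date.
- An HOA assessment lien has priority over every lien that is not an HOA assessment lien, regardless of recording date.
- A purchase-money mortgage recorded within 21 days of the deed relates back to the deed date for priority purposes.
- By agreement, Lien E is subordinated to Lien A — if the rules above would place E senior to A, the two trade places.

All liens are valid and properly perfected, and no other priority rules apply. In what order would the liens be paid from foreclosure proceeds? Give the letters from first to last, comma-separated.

Effective dates: A's effective date is 2015-07-22, when work began; B relates back to 2014-11-19 (work commenced); D relates back to the deed date 2014-08-08.
F is an HOA assessment lien, so it outranks all other liens regardless of date.
Remaining liens by effective date: D (2014-08-08), B (2014-11-19), E (2015-03-14), A (2015-07-22), C (2015-10-18).
E would otherwise be senior to A, so under the subordination agreement E and A exchange positions.

F, D, B, A, E, C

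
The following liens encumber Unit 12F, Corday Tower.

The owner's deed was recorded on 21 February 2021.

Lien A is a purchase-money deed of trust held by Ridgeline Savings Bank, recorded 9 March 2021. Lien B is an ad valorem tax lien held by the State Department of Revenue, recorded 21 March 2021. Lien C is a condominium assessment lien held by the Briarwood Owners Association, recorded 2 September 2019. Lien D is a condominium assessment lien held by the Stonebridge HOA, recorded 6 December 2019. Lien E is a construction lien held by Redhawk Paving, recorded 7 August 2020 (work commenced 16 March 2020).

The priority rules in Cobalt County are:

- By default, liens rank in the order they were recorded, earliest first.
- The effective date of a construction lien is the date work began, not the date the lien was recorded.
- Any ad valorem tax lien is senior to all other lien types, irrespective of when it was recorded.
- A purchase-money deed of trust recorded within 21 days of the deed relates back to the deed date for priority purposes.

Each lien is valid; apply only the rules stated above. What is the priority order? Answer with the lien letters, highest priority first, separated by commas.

B, C, D, E, A

Adjusting effective dates: A's effective date is the deed date, 21 February 2021; E's effective date is 16 March 2020, when work began.
B, as an ad valorem tax lien, has superpriority and ranks first.
Among the remaining liens, by effective date: C (2 September 2019), D (6 December 2019), E (16 March 2020), A (21 February 2021).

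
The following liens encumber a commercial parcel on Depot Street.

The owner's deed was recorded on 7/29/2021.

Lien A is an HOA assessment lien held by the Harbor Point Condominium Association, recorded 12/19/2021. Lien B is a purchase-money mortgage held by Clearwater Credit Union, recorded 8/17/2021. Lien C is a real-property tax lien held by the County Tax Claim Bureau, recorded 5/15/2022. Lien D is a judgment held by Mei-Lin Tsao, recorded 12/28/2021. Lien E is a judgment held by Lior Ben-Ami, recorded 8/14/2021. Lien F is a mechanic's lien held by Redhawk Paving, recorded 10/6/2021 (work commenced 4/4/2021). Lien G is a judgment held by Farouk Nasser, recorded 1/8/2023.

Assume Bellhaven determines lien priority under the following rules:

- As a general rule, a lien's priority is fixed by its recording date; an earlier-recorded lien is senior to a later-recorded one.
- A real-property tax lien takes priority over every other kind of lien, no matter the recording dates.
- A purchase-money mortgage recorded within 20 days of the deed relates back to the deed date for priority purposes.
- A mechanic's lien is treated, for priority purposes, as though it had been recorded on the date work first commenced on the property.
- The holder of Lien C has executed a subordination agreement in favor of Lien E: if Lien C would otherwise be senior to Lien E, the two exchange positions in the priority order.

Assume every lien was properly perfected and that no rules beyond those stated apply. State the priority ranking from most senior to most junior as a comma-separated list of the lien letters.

Effective dates after the stated exceptions: B's effective date is the deed date, 7/29/2021; F's effective date is 4/4/2021, when work began.
C is a real-property tax lien, so it outranks all other liens regardless of date.
Ordering the rest by effective date: F (4/4/2021), B (7/29/2021), E (8/14/2021), A (12/19/2021), D (12/28/2021), G (1/8/2023).
The subordination applies — C was senior to E — so C and E swap.

E, F, B, C, A, D, G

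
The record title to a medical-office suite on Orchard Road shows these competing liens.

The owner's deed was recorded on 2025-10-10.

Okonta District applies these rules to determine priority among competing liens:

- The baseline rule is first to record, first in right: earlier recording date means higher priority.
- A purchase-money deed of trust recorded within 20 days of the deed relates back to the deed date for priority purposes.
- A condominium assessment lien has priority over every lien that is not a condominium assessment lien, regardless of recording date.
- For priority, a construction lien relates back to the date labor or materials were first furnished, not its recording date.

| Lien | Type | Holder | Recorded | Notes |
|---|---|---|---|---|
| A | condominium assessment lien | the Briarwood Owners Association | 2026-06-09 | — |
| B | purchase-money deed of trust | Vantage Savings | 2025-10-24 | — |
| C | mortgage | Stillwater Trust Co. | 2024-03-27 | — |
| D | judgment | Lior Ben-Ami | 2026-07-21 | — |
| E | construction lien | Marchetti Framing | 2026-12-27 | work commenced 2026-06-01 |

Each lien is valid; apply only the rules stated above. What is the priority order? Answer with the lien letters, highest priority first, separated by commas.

A, C, B, E, D

Effective dates: B relates back to the deed date 2025-10-10; E is treated as recorded 2026-06-01, the work-commencement date.
A is a condominium assessment lien and takes priority over every other lien.
The other liens, earliest effective date first: C (2024-03-27), B (2025-10-10), E (2026-06-01), D (2026-07-21).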